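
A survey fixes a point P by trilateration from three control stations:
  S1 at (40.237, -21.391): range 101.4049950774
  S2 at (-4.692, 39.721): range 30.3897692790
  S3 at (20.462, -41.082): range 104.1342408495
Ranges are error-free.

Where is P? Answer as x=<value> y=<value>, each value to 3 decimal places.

x=-34.027 y=47.659

eq1: (x − 40.237)² + (y + 21.391)² = 101.4049950774²
eq2: (x + 4.692)² + (y − 39.721)² = 30.3897692790²
eq3: (x − 20.462)² + (y + 41.082)² = 104.1342408495²
eq1−eq2, eq1−eq3 (x²,y² cancel):
  -89.858·x + 122.224·y = 8882.616605
  -39.550·x − 39.382·y = -531.133973
det = -89.858·-39.382 − 122.224·-39.550 = 8372.746956
x = (8882.616605·-39.382 − 122.224·-531.133973) / 8372.746956 = -34.026812
y = (-89.858·-531.133973 − 8882.616605·-39.550) / 8372.746956 = 47.658687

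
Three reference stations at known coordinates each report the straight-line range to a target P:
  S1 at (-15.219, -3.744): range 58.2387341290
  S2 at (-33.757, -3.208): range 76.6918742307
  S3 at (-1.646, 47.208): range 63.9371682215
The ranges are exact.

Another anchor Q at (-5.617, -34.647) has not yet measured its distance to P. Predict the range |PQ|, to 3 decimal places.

60.277

eq1: (x + 15.219)² + (y + 3.744)² = 58.2387341290²
eq2: (x + 33.757)² + (y + 3.208)² = 76.6918742307²
eq3: (x + 1.646)² + (y − 47.208)² = 63.9371682215²
eq1−eq2, eq1−eq3 (x²,y² cancel):
  -37.076·x + 1.072·y = -1585.702604
  27.146·x + 101.904·y = 1289.457756
det = -37.076·101.904 − 1.072·27.146 = -3807.293216
x = (-1585.702604·101.904 − 1.072·1289.457756) / -3807.293216 = 42.805145
y = (-37.076·1289.457756 − -1585.702604·27.146) / -3807.293216 = 1.250876
|P − Q| = √((42.805145 − -5.617)² + (1.250876 − -34.647)²) = 60.277372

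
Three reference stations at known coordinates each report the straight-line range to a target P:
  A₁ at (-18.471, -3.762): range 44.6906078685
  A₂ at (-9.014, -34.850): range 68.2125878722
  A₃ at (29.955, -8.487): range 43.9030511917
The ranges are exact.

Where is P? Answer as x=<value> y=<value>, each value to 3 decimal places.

eq1: (x + 18.471)² + (y + 3.762)² = 44.6906078685²
eq2: (x + 9.014)² + (y + 34.850)² = 68.2125878722²
eq3: (x − 29.955)² + (y + 8.487)² = 43.9030511917²
eq3−eq2, eq3−eq1 (x²,y² cancel):
  -77.938·x − 52.726·y = -2399.035738
  -96.852·x + 9.450·y = -683.773237
det = -77.938·9.450 − -52.726·-96.852 = -5843.132652
x = (-2399.035738·9.450 − -52.726·-683.773237) / -5843.132652 = 10.050006
y = (-77.938·-683.773237 − -2399.035738·-96.852) / -5843.132652 = 30.644434

x=10.050 y=30.644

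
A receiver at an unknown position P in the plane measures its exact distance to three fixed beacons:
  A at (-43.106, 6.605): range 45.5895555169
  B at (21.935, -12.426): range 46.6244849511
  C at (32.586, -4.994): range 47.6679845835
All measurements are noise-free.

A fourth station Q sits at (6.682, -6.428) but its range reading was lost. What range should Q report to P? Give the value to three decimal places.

34.945

eq1: (x + 43.106)² + (y − 6.605)² = 45.5895555169²
eq2: (x − 21.935)² + (y + 12.426)² = 46.6244849511²
eq3: (x − 32.586)² + (y + 4.994)² = 47.6679845835²
eq2−eq1, eq2−eq3 (x²,y² cancel):
  -130.082·x + 38.062·y = 1361.638585
  21.302·x + 14.864·y = 352.843574
det = -130.082·14.864 − 38.062·21.302 = -2744.335572
x = (1361.638585·14.864 − 38.062·352.843574) / -2744.335572 = -2.481280
y = (-130.082·352.843574 − 1361.638585·21.302) / -2744.335572 = 27.294119
|P − Q| = √((-2.481280 − 6.682)² + (27.294119 − -6.428)²) = 34.944914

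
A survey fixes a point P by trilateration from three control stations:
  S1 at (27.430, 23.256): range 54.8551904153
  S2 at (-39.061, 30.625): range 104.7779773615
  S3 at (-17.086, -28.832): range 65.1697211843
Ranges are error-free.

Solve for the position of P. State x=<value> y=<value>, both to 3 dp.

x=48.071 y=-27.567

eq1: (x − 27.430)² + (y − 23.256)² = 54.8551904153²
eq2: (x + 39.061)² + (y − 30.625)² = 104.7779773615²
eq3: (x + 17.086)² + (y + 28.832)² = 65.1697211843²
eq2−eq3, eq2−eq1 (x²,y² cancel):
  43.950·x − 118.914·y = 5390.895255
  132.982·x − 14.738·y = 6798.926714
det = 43.950·-14.738 − -118.914·132.982 = 15165.686448
x = (5390.895255·-14.738 − -118.914·6798.926714) / 15165.686448 = 48.071451
y = (43.950·6798.926714 − 5390.895255·132.982) / 15165.686448 = -27.567443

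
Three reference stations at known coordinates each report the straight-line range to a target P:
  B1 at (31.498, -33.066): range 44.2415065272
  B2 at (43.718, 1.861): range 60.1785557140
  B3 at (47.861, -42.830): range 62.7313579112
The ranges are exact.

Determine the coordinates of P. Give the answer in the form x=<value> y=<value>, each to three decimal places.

eq1: (x − 31.498)² + (y + 33.066)² = 44.2415065272²
eq2: (x − 43.718)² + (y − 1.861)² = 60.1785557140²
eq3: (x − 47.861)² + (y + 42.830)² = 62.7313579112²
eq3−eq2, eq3−eq1 (x²,y² cancel):
  -8.286·x + 89.382·y = -1896.592678
  -32.726·x + 19.528·y = -61.687495
det = -8.286·19.528 − 89.382·-32.726 = 2763.306324
x = (-1896.592678·19.528 − 89.382·-61.687495) / 2763.306324 = -11.407678
y = (-8.286·-61.687495 − -1896.592678·-32.726) / 2763.306324 = -22.276484

x=-11.408 y=-22.276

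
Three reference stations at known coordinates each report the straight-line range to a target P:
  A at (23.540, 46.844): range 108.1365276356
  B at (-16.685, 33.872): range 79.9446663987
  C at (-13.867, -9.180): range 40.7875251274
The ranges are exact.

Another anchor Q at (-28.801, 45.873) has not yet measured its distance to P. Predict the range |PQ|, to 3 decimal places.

eq1: (x − 23.540)² + (y − 46.844)² = 108.1365276356²
eq2: (x + 16.685)² + (y − 33.872)² = 79.9446663987²
eq3: (x + 13.867)² + (y + 9.180)² = 40.7875251274²
eq2−eq3, eq2−eq1 (x²,y² cancel):
  5.636·x − 86.104·y = 3578.391960
  80.450·x + 25.944·y = -3979.568596
det = 5.636·25.944 − -86.104·80.450 = 7073.287184
x = (3578.391960·25.944 − -86.104·-3979.568596) / 7073.287184 = -35.318653
y = (5.636·-3979.568596 − 3578.391960·80.450) / 7073.287184 = -43.870760
|P − Q| = √((-35.318653 − -28.801)² + (-43.870760 − 45.873)²) = 89.980121

89.980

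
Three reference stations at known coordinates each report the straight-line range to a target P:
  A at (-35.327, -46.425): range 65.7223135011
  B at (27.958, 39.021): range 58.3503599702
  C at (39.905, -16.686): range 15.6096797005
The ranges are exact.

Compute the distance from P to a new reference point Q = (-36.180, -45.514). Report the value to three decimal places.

eq1: (x + 35.327)² + (y + 46.425)² = 65.7223135011²
eq2: (x − 27.958)² + (y − 39.021)² = 58.3503599702²
eq3: (x − 39.905)² + (y + 16.686)² = 15.6096797005²
eq1−eq3, eq1−eq2 (x²,y² cancel):
  150.464·x + 59.478·y = 2543.314459
  126.570·x + 170.892·y = -184.331366
det = 150.464·170.892 − 59.478·126.570 = 18184.963428
x = (2543.314459·170.892 − 59.478·-184.331366) / 18184.963428 = 24.503528
y = (150.464·-184.331366 − 2543.314459·126.570) / 18184.963428 = -19.227014
|P − Q| = √((24.503528 − -36.180)² + (-19.227014 − -45.514)²) = 66.132414

66.132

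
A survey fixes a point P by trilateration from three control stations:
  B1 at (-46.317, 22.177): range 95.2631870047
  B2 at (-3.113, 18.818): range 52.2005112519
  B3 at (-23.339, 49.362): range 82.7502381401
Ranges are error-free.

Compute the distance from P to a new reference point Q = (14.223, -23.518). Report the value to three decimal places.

45.291

eq1: (x + 46.317)² + (y − 22.177)² = 95.2631870047²
eq2: (x + 3.113)² + (y − 18.818)² = 52.2005112519²
eq3: (x + 23.339)² + (y − 49.362)² = 82.7502381401²
eq1−eq3, eq1−eq2 (x²,y² cancel):
  45.956·x + 54.370·y = 2571.705033
  86.408·x − 6.718·y = 4076.905498
det = 45.956·-6.718 − 54.370·86.408 = -5006.735368
x = (2571.705033·-6.718 − 54.370·4076.905498) / -5006.735368 = 47.723326
y = (45.956·4076.905498 − 2571.705033·86.408) / -5006.735368 = 6.962145
|P − Q| = √((47.723326 − 14.223)² + (6.962145 − -23.518)²) = 45.291402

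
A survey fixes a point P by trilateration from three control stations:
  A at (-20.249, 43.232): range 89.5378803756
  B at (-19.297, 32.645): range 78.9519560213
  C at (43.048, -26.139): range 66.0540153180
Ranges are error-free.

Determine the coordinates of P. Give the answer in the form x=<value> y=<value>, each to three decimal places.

x=-19.852 y=-46.305

eq1: (x + 20.249)² + (y − 43.232)² = 89.5378803756²
eq2: (x + 19.297)² + (y − 32.645)² = 78.9519560213²
eq3: (x − 43.048)² + (y + 26.139)² = 66.0540153180²
eq2−eq3, eq2−eq1 (x²,y² cancel):
  124.690·x − 117.568·y = 2968.585811
  -1.904·x + 21.174·y = -942.663072
det = 124.690·21.174 − -117.568·-1.904 = 2416.336588
x = (2968.585811·21.174 − -117.568·-942.663072) / 2416.336588 = -19.852440
y = (124.690·-942.663072 − 2968.585811·-1.904) / 2416.336588 = -46.305002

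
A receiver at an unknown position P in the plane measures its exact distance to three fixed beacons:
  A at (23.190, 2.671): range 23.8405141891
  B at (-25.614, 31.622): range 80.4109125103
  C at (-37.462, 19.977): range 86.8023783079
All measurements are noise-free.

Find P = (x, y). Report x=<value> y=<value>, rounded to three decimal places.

eq1: (x − 23.190)² + (y − 2.671)² = 23.8405141891²
eq2: (x + 25.614)² + (y − 31.622)² = 80.4109125103²
eq3: (x + 37.462)² + (y − 19.977)² = 86.8023783079²
eq2−eq1, eq2−eq3 (x²,y² cancel):
  97.608·x − 57.902·y = 4786.427195
  -23.696·x − 23.290·y = -922.283936
det = 97.608·-23.290 − -57.902·-23.696 = -3645.336112
x = (4786.427195·-23.290 − -57.902·-922.283936) / -3645.336112 = 45.229841
y = (97.608·-922.283936 − 4786.427195·-23.696) / -3645.336112 = -6.418308

x=45.230 y=-6.418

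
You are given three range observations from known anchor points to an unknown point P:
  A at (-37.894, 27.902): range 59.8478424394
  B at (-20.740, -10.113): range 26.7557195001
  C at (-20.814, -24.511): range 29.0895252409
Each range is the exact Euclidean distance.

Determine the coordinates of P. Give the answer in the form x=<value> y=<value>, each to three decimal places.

eq1: (x + 37.894)² + (y − 27.902)² = 59.8478424394²
eq2: (x + 20.740)² + (y + 10.113)² = 26.7557195001²
eq3: (x + 20.814)² + (y + 24.511)² = 29.0895252409²
eq2−eq3, eq2−eq1 (x²,y² cancel):
  -0.148·x − 28.796·y = 371.259395
  -34.308·x + 76.030·y = -1183.839248
det = -0.148·76.030 − -28.796·-34.308 = -999.185608
x = (371.259395·76.030 − -28.796·-1183.839248) / -999.185608 = 5.867762
y = (-0.148·-1183.839248 − 371.259395·-34.308) / -999.185608 = -12.922900

x=5.868 y=-12.923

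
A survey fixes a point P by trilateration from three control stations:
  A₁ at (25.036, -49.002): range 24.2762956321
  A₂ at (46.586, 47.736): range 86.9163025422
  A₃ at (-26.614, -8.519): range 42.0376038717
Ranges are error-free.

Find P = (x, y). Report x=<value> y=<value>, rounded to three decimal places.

x=9.106 y=-30.684

eq1: (x − 25.036)² + (y + 49.002)² = 24.2762956321²
eq2: (x − 46.586)² + (y − 47.736)² = 86.9163025422²
eq3: (x + 26.614)² + (y + 8.519)² = 42.0376038717²
eq3−eq1, eq3−eq2 (x²,y² cancel):
  103.300·x − 80.966·y = 3424.940553
  146.400·x + 112.510·y = -2119.180773
det = 103.300·112.510 − -80.966·146.400 = 23475.705400
x = (3424.940553·112.510 − -80.966·-2119.180773) / 23475.705400 = 9.105519
y = (103.300·-2119.180773 − 3424.940553·146.400) / 23475.705400 = -30.683750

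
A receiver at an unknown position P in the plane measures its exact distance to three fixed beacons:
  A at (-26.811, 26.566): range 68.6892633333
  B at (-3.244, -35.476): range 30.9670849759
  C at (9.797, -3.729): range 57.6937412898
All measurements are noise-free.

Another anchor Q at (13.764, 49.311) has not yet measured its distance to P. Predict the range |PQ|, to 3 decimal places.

eq1: (x + 26.811)² + (y − 26.566)² = 68.6892633333²
eq2: (x + 3.244)² + (y + 35.476)² = 30.9670849759²
eq3: (x − 9.797)² + (y + 3.729)² = 57.6937412898²
eq3−eq2, eq3−eq1 (x²,y² cancel):
  -26.082·x − 63.494·y = 3528.790894
  -73.216·x + 60.590·y = -74.951686
det = -26.082·60.590 − -63.494·-73.216 = -6229.085084
x = (3528.790894·60.590 − -63.494·-74.951686) / -6229.085084 = -33.560379
y = (-26.082·-74.951686 − 3528.790894·-73.216) / -6229.085084 = -41.790863
|P − Q| = √((-33.560379 − 13.764)² + (-41.790863 − 49.311)²) = 102.660345

102.660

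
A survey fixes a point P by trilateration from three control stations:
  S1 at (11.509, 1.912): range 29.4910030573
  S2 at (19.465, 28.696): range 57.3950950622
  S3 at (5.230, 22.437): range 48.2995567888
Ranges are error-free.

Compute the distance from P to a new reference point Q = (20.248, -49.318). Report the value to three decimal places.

eq1: (x − 11.509)² + (y − 1.912)² = 29.4910030573²
eq2: (x − 19.465)² + (y − 28.696)² = 57.3950950622²
eq3: (x − 5.230)² + (y − 22.437)² = 48.2995567888²
eq1−eq3, eq1−eq2 (x²,y² cancel):
  -12.558·x + 41.050·y = -1068.468881
  15.912·x + 53.568·y = -1358.243860
det = -12.558·53.568 − 41.050·15.912 = -1325.894544
x = (-1068.468881·53.568 − 41.050·-1358.243860) / -1325.894544 = 1.116100
y = (-12.558·-1358.243860 − -1068.468881·15.912) / -1325.894544 = -25.687038
|P − Q| = √((1.116100 − 20.248)² + (-25.687038 − -49.318)²) = 30.404802

30.405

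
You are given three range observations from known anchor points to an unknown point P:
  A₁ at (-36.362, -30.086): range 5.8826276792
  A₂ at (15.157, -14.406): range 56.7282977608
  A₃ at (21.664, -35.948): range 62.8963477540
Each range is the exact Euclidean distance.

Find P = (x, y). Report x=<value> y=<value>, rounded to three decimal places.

eq1: (x + 36.362)² + (y + 30.086)² = 5.8826276792²
eq2: (x − 15.157)² + (y + 14.406)² = 56.7282977608²
eq3: (x − 21.664)² + (y + 35.948)² = 62.8963477540²
eq1−eq2, eq1−eq3 (x²,y² cancel):
  103.038·x + 31.360·y = -4973.589413
  116.052·x − 11.724·y = -4387.120092
det = 103.038·-11.724 − 31.360·116.052 = -4847.408232
x = (-4973.589413·-11.724 − 31.360·-4387.120092) / -4847.408232 = -40.411378
y = (103.038·-4387.120092 − -4973.589413·116.052) / -4847.408232 = -25.818935

x=-40.411 y=-25.819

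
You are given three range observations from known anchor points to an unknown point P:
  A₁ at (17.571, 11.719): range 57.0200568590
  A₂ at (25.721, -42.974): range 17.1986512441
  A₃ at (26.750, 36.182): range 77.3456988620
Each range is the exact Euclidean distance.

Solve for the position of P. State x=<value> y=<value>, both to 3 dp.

x=42.571 y=-39.528

eq1: (x − 17.571)² + (y − 11.719)² = 57.0200568590²
eq2: (x − 25.721)² + (y + 42.974)² = 17.1986512441²
eq3: (x − 26.750)² + (y − 36.182)² = 77.3456988620²
eq2−eq1, eq2−eq3 (x²,y² cancel):
  -16.300·x + 109.386·y = -5017.752795
  2.058·x + 158.312·y = -6170.198421
det = -16.300·158.312 − 109.386·2.058 = -2805.601988
x = (-5017.752795·158.312 − 109.386·-6170.198421) / -2805.601988 = 42.570955
y = (-16.300·-6170.198421 − -5017.752795·2.058) / -2805.601988 = -39.528333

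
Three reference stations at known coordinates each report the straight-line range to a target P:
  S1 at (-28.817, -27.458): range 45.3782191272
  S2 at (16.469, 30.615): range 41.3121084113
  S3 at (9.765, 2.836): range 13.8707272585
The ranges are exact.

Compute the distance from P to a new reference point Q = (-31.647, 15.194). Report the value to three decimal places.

51.814

eq1: (x + 28.817)² + (y + 27.458)² = 45.3782191272²
eq2: (x − 16.469)² + (y − 30.615)² = 41.3121084113²
eq3: (x − 9.765)² + (y − 2.836)² = 13.8707272585²
eq2−eq3, eq2−eq1 (x²,y² cancel):
  -13.408·x − 55.558·y = 409.185162
  -90.572·x − 116.146·y = 23.362597
det = -13.408·-116.146 − -55.558·-90.572 = -3474.713608
x = (409.185162·-116.146 − -55.558·23.362597) / -3474.713608 = 13.303899
y = (-13.408·23.362597 − 409.185162·-90.572) / -3474.713608 = -10.575684
|P − Q| = √((13.303899 − -31.647)² + (-10.575684 − 15.194)²) = 51.813704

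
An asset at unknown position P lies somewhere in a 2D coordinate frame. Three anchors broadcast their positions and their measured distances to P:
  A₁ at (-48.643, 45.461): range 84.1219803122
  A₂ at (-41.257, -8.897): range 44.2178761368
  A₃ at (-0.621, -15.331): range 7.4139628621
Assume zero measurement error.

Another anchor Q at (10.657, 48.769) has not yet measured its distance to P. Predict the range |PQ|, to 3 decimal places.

eq1: (x + 48.643)² + (y − 45.461)² = 84.1219803122²
eq2: (x + 41.257)² + (y + 8.897)² = 44.2178761368²
eq3: (x + 0.621)² + (y + 15.331)² = 7.4139628621²
eq1−eq3, eq1−eq2 (x²,y² cancel):
  96.044·x − 121.584·y = 2824.121958
  14.772·x − 108.716·y = 2469.739690
det = 96.044·-108.716 − -121.584·14.772 = -8645.480656
x = (2824.121958·-108.716 − -121.584·2469.739690) / -8645.480656 = 0.780340
y = (96.044·2469.739690 − 2824.121958·14.772) / -8645.480656 = -22.611322
|P − Q| = √((0.780340 − 10.657)² + (-22.611322 − 48.769)²) = 72.060383

72.060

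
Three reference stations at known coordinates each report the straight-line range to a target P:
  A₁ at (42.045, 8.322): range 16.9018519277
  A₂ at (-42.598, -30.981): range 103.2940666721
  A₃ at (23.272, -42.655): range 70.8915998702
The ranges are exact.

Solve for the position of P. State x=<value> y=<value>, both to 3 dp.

eq1: (x − 42.045)² + (y − 8.322)² = 16.9018519277²
eq2: (x + 42.598)² + (y + 30.981)² = 103.2940666721²
eq3: (x − 23.272)² + (y + 42.655)² = 70.8915998702²
eq3−eq2, eq3−eq1 (x²,y² cancel):
  -131.740·x + 23.348·y = -5230.668321
  37.546·x + 101.954·y = 4215.949034
det = -131.740·101.954 − 23.348·37.546 = -14308.043968
x = (-5230.668321·101.954 − 23.348·4215.949034) / -14308.043968 = 44.151495
y = (-131.740·4215.949034 − -5230.668321·37.546) / -14308.043968 = 25.092071

x=44.151 y=25.092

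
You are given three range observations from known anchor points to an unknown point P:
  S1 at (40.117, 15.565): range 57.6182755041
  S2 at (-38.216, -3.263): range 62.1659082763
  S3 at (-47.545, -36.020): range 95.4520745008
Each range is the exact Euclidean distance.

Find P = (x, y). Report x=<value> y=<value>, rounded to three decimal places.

eq1: (x − 40.117)² + (y − 15.565)² = 57.6182755041²
eq2: (x + 38.216)² + (y + 3.263)² = 62.1659082763²
eq3: (x + 47.545)² + (y + 36.020)² = 95.4520745008²
eq2−eq3, eq2−eq1 (x²,y² cancel):
  -18.658·x − 65.514·y = -3159.640775
  156.666·x + 37.656·y = 925.267569
det = -18.658·37.656 − -65.514·156.666 = 9561.230676
x = (-3159.640775·37.656 − -65.514·925.267569) / 9561.230676 = -6.103969
y = (-18.658·925.267569 − -3159.640775·156.666) / 9561.230676 = 49.966856

x=-6.104 y=49.967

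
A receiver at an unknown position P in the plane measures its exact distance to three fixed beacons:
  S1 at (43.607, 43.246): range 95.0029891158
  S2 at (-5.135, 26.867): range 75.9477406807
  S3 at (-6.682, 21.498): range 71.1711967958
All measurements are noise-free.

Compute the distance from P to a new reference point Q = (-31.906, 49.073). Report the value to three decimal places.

eq1: (x − 43.607)² + (y − 43.246)² = 95.0029891158²
eq2: (x + 5.135)² + (y − 26.867)² = 75.9477406807²
eq3: (x + 6.682)² + (y − 21.498)² = 71.1711967958²
eq2−eq3, eq2−eq1 (x²,y² cancel):
  -3.094·x − 10.738·y = 461.329275
  97.484·x + 32.758·y = -233.925575
det = -3.094·32.758 − -10.738·97.484 = 945.429940
x = (461.329275·32.758 − -10.738·-233.925575) / 945.429940 = 13.327621
y = (-3.094·-233.925575 − 461.329275·97.484) / 945.429940 = -46.802471
|P − Q| = √((13.327621 − -31.906)² + (-46.802471 − 49.073)²) = 106.010313

106.010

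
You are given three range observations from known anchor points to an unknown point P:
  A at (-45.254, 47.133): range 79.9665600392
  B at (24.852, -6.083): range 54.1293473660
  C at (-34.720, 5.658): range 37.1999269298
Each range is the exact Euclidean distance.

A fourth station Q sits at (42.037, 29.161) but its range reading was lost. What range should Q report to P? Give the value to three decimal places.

88.411

eq1: (x + 45.254)² + (y − 47.133)² = 79.9665600392²
eq2: (x − 24.852)² + (y + 6.083)² = 54.1293473660²
eq3: (x + 34.720)² + (y − 5.658)² = 37.1999269298²
eq2−eq3, eq2−eq1 (x²,y² cancel):
  -119.144·x + 23.482·y = 2129.018254
  -140.212·x + 106.432·y = 150.154934
det = -119.144·106.432 − 23.482·-140.212 = -9388.276024
x = (2129.018254·106.432 − 23.482·150.154934) / -9388.276024 = -23.760457
y = (-119.144·150.154934 − 2129.018254·-140.212) / -9388.276024 = -29.890882
|P − Q| = √((-23.760457 − 42.037)² + (-29.890882 − 29.161)²) = 88.410577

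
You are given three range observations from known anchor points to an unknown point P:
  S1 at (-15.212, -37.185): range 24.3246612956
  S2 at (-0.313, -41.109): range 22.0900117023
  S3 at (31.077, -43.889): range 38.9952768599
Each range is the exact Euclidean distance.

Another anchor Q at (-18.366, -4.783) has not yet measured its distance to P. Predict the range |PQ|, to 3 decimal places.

24.066

eq1: (x + 15.212)² + (y + 37.185)² = 24.3246612956²
eq2: (x + 0.313)² + (y + 41.109)² = 22.0900117023²
eq3: (x − 31.077)² + (y + 43.889)² = 38.9952768599²
eq1−eq3, eq1−eq2 (x²,y² cancel):
  92.578·x − 13.408·y = 348.952611
  29.798·x − 7.848·y = 179.639211
det = 92.578·-7.848 − -13.408·29.798 = -327.020560
x = (348.952611·-7.848 − -13.408·179.639211) / -327.020560 = 1.009042
y = (92.578·179.639211 − 348.952611·29.798) / -327.020560 = -19.058585
|P − Q| = √((1.009042 − -18.366)² + (-19.058585 − -4.783)²) = 24.066254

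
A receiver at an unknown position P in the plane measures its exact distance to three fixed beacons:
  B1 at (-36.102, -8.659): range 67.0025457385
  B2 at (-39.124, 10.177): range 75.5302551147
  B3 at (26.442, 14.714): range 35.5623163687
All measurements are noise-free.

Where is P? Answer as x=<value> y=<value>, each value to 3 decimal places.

x=29.812 y=-20.688

eq1: (x + 36.102)² + (y + 8.659)² = 67.0025457385²
eq2: (x + 39.124)² + (y − 10.177)² = 75.5302551147²
eq3: (x − 26.442)² + (y − 14.714)² = 35.5623163687²
eq2−eq1, eq2−eq3 (x²,y² cancel):
  6.044·x − 37.672·y = 959.552282
  131.132·x + 9.074·y = 3721.563547
det = 6.044·9.074 − -37.672·131.132 = 4994.847960
x = (959.552282·9.074 − -37.672·3721.563547) / 4994.847960 = 29.811862
y = (6.044·3721.563547 − 959.552282·131.132) / 4994.847960 = -20.688293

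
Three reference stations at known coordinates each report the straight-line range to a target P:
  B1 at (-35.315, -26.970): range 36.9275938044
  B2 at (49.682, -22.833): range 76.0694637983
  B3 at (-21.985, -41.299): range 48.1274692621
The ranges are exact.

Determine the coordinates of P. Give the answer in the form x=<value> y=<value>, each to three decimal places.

eq1: (x + 35.315)² + (y + 26.970)² = 36.9275938044²
eq2: (x − 49.682)² + (y + 22.833)² = 76.0694637983²
eq3: (x + 21.985)² + (y + 41.299)² = 48.1274692621²
eq3−eq1, eq3−eq2 (x²,y² cancel):
  -26.660·x + 28.658·y = 738.188612
  143.334·x + 36.932·y = -2669.610638
det = -26.660·36.932 − 28.658·143.334 = -5092.272892
x = (738.188612·36.932 − 28.658·-2669.610638) / -5092.272892 = -20.377636
y = (-26.660·-2669.610638 − 738.188612·143.334) / -5092.272892 = 6.801620

x=-20.378 y=6.802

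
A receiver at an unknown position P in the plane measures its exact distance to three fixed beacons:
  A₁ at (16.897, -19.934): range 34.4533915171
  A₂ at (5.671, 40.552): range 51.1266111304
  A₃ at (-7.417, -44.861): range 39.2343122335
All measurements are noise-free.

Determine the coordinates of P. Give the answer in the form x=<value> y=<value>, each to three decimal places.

x=-14.752 y=-6.318

eq1: (x − 16.897)² + (y + 19.934)² = 34.4533915171²
eq2: (x − 5.671)² + (y − 40.552)² = 51.1266111304²
eq3: (x + 7.417)² + (y + 44.861)² = 39.2343122335²
eq3−eq2, eq3−eq1 (x²,y² cancel):
  26.176·x + 170.826·y = -1465.495374
  48.628·x + 49.854·y = -1032.353176
det = 26.176·49.854 − 170.826·48.628 = -7001.948424
x = (-1465.495374·49.854 − 170.826·-1032.353176) / -7001.948424 = -14.751888
y = (26.176·-1032.353176 − -1465.495374·48.628) / -7001.948424 = -6.318417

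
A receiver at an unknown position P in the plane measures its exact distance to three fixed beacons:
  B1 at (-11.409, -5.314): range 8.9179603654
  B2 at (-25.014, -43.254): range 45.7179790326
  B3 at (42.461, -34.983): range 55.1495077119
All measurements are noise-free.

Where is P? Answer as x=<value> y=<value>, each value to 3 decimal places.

eq1: (x + 11.409)² + (y + 5.314)² = 8.9179603654²
eq2: (x + 25.014)² + (y + 43.254)² = 45.7179790326²
eq3: (x − 42.461)² + (y + 34.983)² = 55.1495077119²
eq2−eq3, eq2−eq1 (x²,y² cancel):
  134.950·x + 16.542·y = -421.196496
  27.210·x + 75.880·y = -327.601245
det = 134.950·75.880 − 16.542·27.210 = 9789.898180
x = (-421.196496·75.880 − 16.542·-327.601245) / 9789.898180 = -2.711081
y = (134.950·-327.601245 − -421.196496·27.210) / 9789.898180 = -3.345186

x=-2.711 y=-3.345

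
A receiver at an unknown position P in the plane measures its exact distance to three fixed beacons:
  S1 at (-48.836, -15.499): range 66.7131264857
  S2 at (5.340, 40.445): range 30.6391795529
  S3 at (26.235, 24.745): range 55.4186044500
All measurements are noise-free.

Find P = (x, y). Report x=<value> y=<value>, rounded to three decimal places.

x=-24.658 y=46.679

eq1: (x + 48.836)² + (y + 15.499)² = 66.7131264857²
eq2: (x − 5.340)² + (y − 40.445)² = 30.6391795529²
eq3: (x − 26.235)² + (y − 24.745)² = 55.4186044500²
eq3−eq2, eq3−eq1 (x²,y² cancel):
  -41.790·x + 31.400·y = 2496.185771
  -150.142·x − 80.488·y = -54.835879
det = -41.790·-80.488 − 31.400·-150.142 = 8078.052320
x = (2496.185771·-80.488 − 31.400·-54.835879) / 8078.052320 = -24.658314
y = (-41.790·-54.835879 − 2496.185771·-150.142) / 8078.052320 = 46.678816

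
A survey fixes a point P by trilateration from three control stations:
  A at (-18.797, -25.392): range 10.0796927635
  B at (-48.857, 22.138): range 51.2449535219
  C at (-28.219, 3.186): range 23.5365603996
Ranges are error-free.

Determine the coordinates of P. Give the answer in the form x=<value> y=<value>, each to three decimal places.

x=-14.790 y=-16.143

eq1: (x + 18.797)² + (y + 25.392)² = 10.0796927635²
eq2: (x + 48.857)² + (y − 22.138)² = 51.2449535219²
eq3: (x + 28.219)² + (y − 3.186)² = 23.5365603996²
eq2−eq3, eq2−eq1 (x²,y² cancel):
  41.276·x − 37.904·y = 1.440650
  60.120·x − 95.060·y = 645.428435
det = 41.276·-95.060 − -37.904·60.120 = -1644.908080
x = (1.440650·-95.060 − -37.904·645.428435) / -1644.908080 = -14.789502
y = (41.276·645.428435 − 1.440650·60.120) / -1644.908080 = -16.143207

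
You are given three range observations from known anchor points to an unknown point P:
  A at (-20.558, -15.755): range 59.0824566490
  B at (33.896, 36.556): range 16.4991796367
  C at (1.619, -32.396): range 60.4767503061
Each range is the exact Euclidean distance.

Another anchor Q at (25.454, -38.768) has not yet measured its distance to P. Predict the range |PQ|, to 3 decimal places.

62.998

eq1: (x + 20.558)² + (y + 15.755)² = 59.0824566490²
eq2: (x − 33.896)² + (y − 36.556)² = 16.4991796367²
eq3: (x − 1.619)² + (y + 32.396)² = 60.4767503061²
eq2−eq3, eq2−eq1 (x²,y² cancel):
  -64.554·x − 137.904·y = -4818.372374
  -108.908·x − 104.622·y = -5032.942318
det = -64.554·-104.622 − -137.904·-108.908 = -8265.080244
x = (-4818.372374·-104.622 − -137.904·-5032.942318) / -8265.080244 = 22.982853
y = (-64.554·-5032.942318 − -4818.372374·-108.908) / -8265.080244 = 24.181585
|P − Q| = √((22.982853 − 25.454)² + (24.181585 − -38.768)²) = 62.998070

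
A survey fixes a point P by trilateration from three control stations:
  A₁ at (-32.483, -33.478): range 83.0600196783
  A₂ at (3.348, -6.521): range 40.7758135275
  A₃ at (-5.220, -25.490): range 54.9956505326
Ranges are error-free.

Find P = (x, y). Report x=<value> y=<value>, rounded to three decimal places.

x=43.637 y=-0.242

eq1: (x + 32.483)² + (y + 33.478)² = 83.0600196783²
eq2: (x − 3.348)² + (y + 6.521)² = 40.7758135275²
eq3: (x + 5.220)² + (y + 25.490)² = 54.9956505326²
eq3−eq2, eq3−eq1 (x²,y² cancel):
  17.136·x + 37.938·y = 738.598654
  -54.526·x − 15.976·y = -2375.512018
det = 17.136·-15.976 − 37.938·-54.526 = 1794.842652
x = (738.598654·-15.976 − 37.938·-2375.512018) / 1794.842652 = 43.637431
y = (17.136·-2375.512018 − 738.598654·-54.526) / 1794.842652 = -0.241773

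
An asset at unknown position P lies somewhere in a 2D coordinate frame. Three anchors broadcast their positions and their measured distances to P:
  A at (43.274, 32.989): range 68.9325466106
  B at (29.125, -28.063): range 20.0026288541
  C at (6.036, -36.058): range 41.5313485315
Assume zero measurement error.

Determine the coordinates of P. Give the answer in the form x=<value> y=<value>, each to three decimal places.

eq1: (x − 43.274)² + (y − 32.989)² = 68.9325466106²
eq2: (x − 29.125)² + (y + 28.063)² = 20.0026288541²
eq3: (x − 6.036)² + (y + 36.058)² = 41.5313485315²
eq3−eq1, eq3−eq2 (x²,y² cancel):
  74.476·x + 138.094·y = -1402.542534
  46.178·x + 15.990·y = 1623.932684
det = 74.476·15.990 − 138.094·46.178 = -5186.033492
x = (-1402.542534·15.990 − 138.094·1623.932684) / -5186.033492 = 47.566607
y = (74.476·1623.932684 − -1402.542534·46.178) / -5186.033492 = -35.809761

x=47.567 y=-35.810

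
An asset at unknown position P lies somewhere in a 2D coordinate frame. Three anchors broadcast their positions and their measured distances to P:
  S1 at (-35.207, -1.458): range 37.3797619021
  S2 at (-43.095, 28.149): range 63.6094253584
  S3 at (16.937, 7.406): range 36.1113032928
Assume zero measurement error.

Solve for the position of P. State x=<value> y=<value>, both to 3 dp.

eq1: (x + 35.207)² + (y + 1.458)² = 37.3797619021²
eq2: (x + 43.095)² + (y − 28.149)² = 63.6094253584²
eq3: (x − 16.937)² + (y − 7.406)² = 36.1113032928²
eq2−eq1, eq2−eq3 (x²,y² cancel):
  15.776·x − 59.214·y = 1241.025782
  120.064·x − 41.486·y = 434.298348
det = 15.776·-41.486 − -59.214·120.064 = 6454.986560
x = (1241.025782·-41.486 − -59.214·434.298348) / 6454.986560 = -3.992054
y = (15.776·434.298348 − 1241.025782·120.064) / 6454.986560 = -22.021894

x=-3.992 y=-22.022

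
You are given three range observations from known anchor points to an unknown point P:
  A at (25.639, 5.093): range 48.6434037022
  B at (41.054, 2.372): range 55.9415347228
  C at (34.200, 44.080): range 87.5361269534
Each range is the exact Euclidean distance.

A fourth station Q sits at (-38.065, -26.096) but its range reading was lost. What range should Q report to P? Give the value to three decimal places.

40.950

eq1: (x − 25.639)² + (y − 5.093)² = 48.6434037022²
eq2: (x − 41.054)² + (y − 2.372)² = 55.9415347228²
eq3: (x − 34.200)² + (y − 44.080)² = 87.5361269534²
eq1−eq3, eq1−eq2 (x²,y² cancel):
  17.122·x + 77.974·y = -2867.003368
  30.830·x − 5.442·y = 244.485747
det = 17.122·-5.442 − 77.974·30.830 = -2497.116344
x = (-2867.003368·-5.442 − 77.974·244.485747) / -2497.116344 = 1.386119
y = (17.122·244.485747 − -2867.003368·30.830) / -2497.116344 = -37.073082
|P − Q| = √((1.386119 − -38.065)² + (-37.073082 − -26.096)²) = 40.949812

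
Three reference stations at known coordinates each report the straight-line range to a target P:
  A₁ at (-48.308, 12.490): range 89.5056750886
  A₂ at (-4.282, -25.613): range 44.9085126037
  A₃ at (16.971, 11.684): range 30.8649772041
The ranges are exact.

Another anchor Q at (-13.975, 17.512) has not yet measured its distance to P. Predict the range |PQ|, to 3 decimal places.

59.287

eq1: (x + 48.308)² + (y − 12.490)² = 89.5056750886²
eq2: (x + 4.282)² + (y + 25.613)² = 44.9085126037²
eq3: (x − 16.971)² + (y − 11.684)² = 30.8649772041²
eq3−eq2, eq3−eq1 (x²,y² cancel):
  -42.506·x − 74.594·y = -814.297090
  -130.558·x + 1.612·y = -4993.486788
det = -42.506·1.612 − -74.594·-130.558 = -9807.363124
x = (-814.297090·1.612 − -74.594·-4993.486788) / -9807.363124 = 38.113894
y = (-42.506·-4993.486788 − -814.297090·-130.558) / -9807.363124 = -10.802103
|P − Q| = √((38.113894 − -13.975)² + (-10.802103 − 17.512)²) = 59.286941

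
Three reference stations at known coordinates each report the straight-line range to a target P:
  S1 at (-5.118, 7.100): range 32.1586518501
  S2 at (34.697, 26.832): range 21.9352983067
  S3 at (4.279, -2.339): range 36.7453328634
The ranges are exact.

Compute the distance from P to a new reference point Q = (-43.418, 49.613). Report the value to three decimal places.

59.435

eq1: (x + 5.118)² + (y − 7.100)² = 32.1586518501²
eq2: (x − 34.697)² + (y − 26.832)² = 21.9352983067²
eq3: (x − 4.279)² + (y + 2.339)² = 36.7453328634²
eq3−eq2, eq3−eq1 (x²,y² cancel):
  60.836·x + 58.342·y = 2769.119446
  -18.794·x + 18.878·y = 368.863760
det = 60.836·18.878 − 58.342·-18.794 = 2244.941556
x = (2769.119446·18.878 − 58.342·368.863760) / 2244.941556 = 13.699772
y = (60.836·368.863760 − 2769.119446·-18.794) / 2244.941556 = 33.178158
|P − Q| = √((13.699772 − -43.418)² + (33.178158 − 49.613)²) = 59.435208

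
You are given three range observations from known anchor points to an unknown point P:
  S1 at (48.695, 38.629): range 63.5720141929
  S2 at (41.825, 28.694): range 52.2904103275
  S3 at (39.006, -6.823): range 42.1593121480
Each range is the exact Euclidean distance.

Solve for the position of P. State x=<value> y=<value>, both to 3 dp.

eq1: (x − 48.695)² + (y − 38.629)² = 63.5720141929²
eq2: (x − 41.825)² + (y − 28.694)² = 52.2904103275²
eq3: (x − 39.006)² + (y + 6.823)² = 42.1593121480²
eq3−eq1, eq3−eq2 (x²,y² cancel):
  19.378·x + 90.904·y = 31.387913
  5.638·x + 71.034·y = 47.775485
det = 19.378·71.034 − 90.904·5.638 = 863.980100
x = (31.387913·71.034 − 90.904·47.775485) / 863.980100 = -2.446091
y = (19.378·47.775485 − 31.387913·5.638) / 863.980100 = 0.866719

x=-2.446 y=0.867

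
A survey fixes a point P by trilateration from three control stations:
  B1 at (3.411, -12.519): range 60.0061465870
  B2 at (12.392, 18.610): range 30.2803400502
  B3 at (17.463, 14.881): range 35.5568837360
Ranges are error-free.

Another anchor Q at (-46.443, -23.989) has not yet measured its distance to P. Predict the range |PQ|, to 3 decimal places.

87.070

eq1: (x − 3.411)² + (y + 12.519)² = 60.0061465870²
eq2: (x − 12.392)² + (y − 18.610)² = 30.2803400502²
eq3: (x − 17.463)² + (y − 14.881)² = 35.5568837360²
eq3−eq2, eq3−eq1 (x²,y² cancel):
  -10.142·x + 7.458·y = 320.886221
  -28.104·x − 54.800·y = -2694.485895
det = -10.142·-54.800 − 7.458·-28.104 = 765.381232
x = (320.886221·-54.800 − 7.458·-2694.485895) / 765.381232 = 3.280602
y = (-10.142·-2694.485895 − 320.886221·-28.104) / 765.381232 = 47.487005
|P − Q| = √((3.280602 − -46.443)² + (47.487005 − -23.989)²) = 87.070407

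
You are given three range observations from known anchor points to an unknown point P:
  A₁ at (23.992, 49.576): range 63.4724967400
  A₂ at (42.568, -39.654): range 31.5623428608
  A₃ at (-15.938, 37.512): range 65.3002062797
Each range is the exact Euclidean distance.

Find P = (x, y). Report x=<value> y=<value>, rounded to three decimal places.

x=24.328 y=-13.896

eq1: (x − 23.992)² + (y − 49.576)² = 63.4724967400²
eq2: (x − 42.568)² + (y + 39.654)² = 31.5623428608²
eq3: (x + 15.938)² + (y − 37.512)² = 65.3002062797²
eq2−eq1, eq2−eq3 (x²,y² cancel):
  -37.152·x + 178.460·y = -3383.654856
  -117.012·x + 154.332·y = -4991.239805
det = -37.152·154.332 − 178.460·-117.012 = 15148.219056
x = (-3383.654856·154.332 − 178.460·-4991.239805) / 15148.219056 = 24.328301
y = (-37.152·-4991.239805 − -3383.654856·-117.012) / 15148.219056 = -13.895606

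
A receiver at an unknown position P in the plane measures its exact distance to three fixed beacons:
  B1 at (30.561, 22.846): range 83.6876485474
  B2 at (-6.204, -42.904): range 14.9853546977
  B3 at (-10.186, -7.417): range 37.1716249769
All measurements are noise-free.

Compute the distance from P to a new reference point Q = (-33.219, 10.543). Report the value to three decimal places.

eq1: (x − 30.561)² + (y − 22.846)² = 83.6876485474²
eq2: (x + 6.204)² + (y + 42.904)² = 14.9853546977²
eq3: (x + 10.186)² + (y + 7.417)² = 37.1716249769²
eq2−eq1, eq2−eq3 (x²,y² cancel):
  73.530·x + 131.500·y = -7202.390059
  -7.964·x + 70.974·y = -2877.645195
det = 73.530·70.974 − 131.500·-7.964 = 6265.984220
x = (-7202.390059·70.974 − 131.500·-2877.645195) / 6265.984220 = -21.189343
y = (73.530·-2877.645195 − -7202.390059·-7.964) / 6265.984220 = -42.922720
|P − Q| = √((-21.189343 − -33.219)² + (-42.922720 − 10.543)²) = 54.802334

54.802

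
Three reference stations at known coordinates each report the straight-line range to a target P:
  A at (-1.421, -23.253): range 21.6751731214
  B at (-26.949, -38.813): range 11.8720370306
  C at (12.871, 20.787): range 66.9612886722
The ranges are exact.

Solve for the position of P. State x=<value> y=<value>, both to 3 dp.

x=-15.140 y=-40.034

eq1: (x + 1.421)² + (y + 23.253)² = 21.6751731214²
eq2: (x + 26.949)² + (y + 38.813)² = 11.8720370306²
eq3: (x − 12.871)² + (y − 20.787)² = 66.9612886722²
eq1−eq3, eq1−eq2 (x²,y² cancel):
  28.584·x + 88.080·y = -3958.960291
  -51.056·x − 31.120·y = 2018.844187
det = 28.584·-31.120 − 88.080·-51.056 = 3607.478400
x = (-3958.960291·-31.120 − 88.080·2018.844187) / 3607.478400 = -15.139925
y = (28.584·2018.844187 − -3958.960291·-51.056) / 3607.478400 = -40.034068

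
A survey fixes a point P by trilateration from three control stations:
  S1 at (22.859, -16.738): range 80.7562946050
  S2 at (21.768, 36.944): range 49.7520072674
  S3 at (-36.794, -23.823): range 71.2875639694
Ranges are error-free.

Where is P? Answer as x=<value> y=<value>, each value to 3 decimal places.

eq1: (x − 22.859)² + (y + 16.738)² = 80.7562946050²
eq2: (x − 21.768)² + (y − 36.944)² = 49.7520072674²
eq3: (x + 36.794)² + (y + 23.823)² = 71.2875639694²
eq3−eq2, eq3−eq1 (x²,y² cancel):
  117.124·x + 121.534·y = 2524.025745
  119.306·x + 14.170·y = -2558.301582
det = 117.124·14.170 − 121.534·119.306 = -12840.088324
x = (2524.025745·14.170 − 121.534·-2558.301582) / -12840.088324 = -27.000287
y = (117.124·-2558.301582 − 2524.025745·119.306) / -12840.088324 = 46.788614

x=-27.000 y=46.789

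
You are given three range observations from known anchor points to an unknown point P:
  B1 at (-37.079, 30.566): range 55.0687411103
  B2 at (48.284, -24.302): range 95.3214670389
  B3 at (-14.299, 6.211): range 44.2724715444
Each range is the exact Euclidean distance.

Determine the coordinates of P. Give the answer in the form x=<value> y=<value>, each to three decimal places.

x=-47.035 y=-23.595

eq1: (x + 37.079)² + (y − 30.566)² = 55.0687411103²
eq2: (x − 48.284)² + (y + 24.302)² = 95.3214670389²
eq3: (x + 14.299)² + (y − 6.211)² = 44.2724715444²
eq1−eq3, eq1−eq2 (x²,y² cancel):
  45.560·x − 48.710·y = -993.580164
  170.726·x − 109.736·y = -5440.816568
det = 45.560·-109.736 − -48.710·170.726 = 3316.491300
x = (-993.580164·-109.736 − -48.710·-5440.816568) / 3316.491300 = -47.034847
y = (45.560·-5440.816568 − -993.580164·170.726) / 3316.491300 = -23.595309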